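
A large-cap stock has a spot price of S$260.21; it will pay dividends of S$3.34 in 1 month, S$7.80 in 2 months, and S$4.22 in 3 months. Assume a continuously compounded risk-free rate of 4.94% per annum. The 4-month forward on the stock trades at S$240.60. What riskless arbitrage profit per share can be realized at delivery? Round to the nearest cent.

S$8.45 per share

PV(dividends) I = 3.34·e^(−0.0494·1/12) + 7.80·e^(−0.0494·2/12) + 4.22·e^(−0.0494·3/12) = 15.2305
Fair forward F* = (S − I)·e^(rT) = (260.21 − 15.2305)·e^0.016467 = 244.9795 × 1.016603 = 249.0469
Market S$240.60 < fair 249.0469: forward underpriced → reverse cash-and-carry (short the stock, invest proceeds at r, pay the dividends, go long the forward).
Profit at T = |F_mkt − F*| = |240.60 − 249.0469| = S$8.45 per share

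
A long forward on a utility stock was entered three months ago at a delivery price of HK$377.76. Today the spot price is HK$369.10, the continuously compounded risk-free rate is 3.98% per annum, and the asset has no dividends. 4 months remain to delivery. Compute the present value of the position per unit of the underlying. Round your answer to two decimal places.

Current fair forward for the remaining 4 months: F = S·e^(r·T), r = 0.0398
F = 369.10 · e^(0.0398 × 4/12) = 369.10 × 1.013355 = 374.0293
Value of long forward = (F − K)·e^(−rT) = (374.0293 − 377.76) · e^(−0.0398·4/12)
= -3.7307 × 0.986821 = -3.68

-HK$3.68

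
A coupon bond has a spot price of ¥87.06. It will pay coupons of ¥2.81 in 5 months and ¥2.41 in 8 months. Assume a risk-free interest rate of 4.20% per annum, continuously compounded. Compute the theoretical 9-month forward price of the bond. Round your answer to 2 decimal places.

¥84.58

PV(coupons) I = 2.81·e^(−0.0420·5/12) + 2.41·e^(−0.0420·8/12)
I = 2.7613 + 2.3435 = 5.1048
F = (S − I)·e^(rT) = (87.06 − 5.1048) · e^(0.0420·9/12)
= 81.9552 · e^0.031500 = 81.9552 × 1.032001 = ¥84.58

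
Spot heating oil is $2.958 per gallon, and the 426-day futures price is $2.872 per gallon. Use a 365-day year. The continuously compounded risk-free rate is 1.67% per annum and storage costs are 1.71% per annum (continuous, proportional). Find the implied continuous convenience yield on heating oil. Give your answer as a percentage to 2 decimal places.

F = S·e^((r+u−y)T) ⇒ (r+u−y) = ln(F/S)/T
ln(2.872/2.958) = -0.029505; /T ⇒ -0.025280
y = r + u − ln(F/S)/T = 0.0167 + 0.0171 + 0.025280 = 0.059080
y = 5.91%

5.91%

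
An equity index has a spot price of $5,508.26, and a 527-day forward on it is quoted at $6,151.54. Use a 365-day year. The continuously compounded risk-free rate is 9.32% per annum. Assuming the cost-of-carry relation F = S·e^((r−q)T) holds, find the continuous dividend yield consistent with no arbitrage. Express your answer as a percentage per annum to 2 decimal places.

From F = S·e^((r−q)T): (r − q) = ln(F/S)/T
ln(6151.54/5508.26) = ln(1.116785) = 0.110454
(r − q) = 0.110454 / (527/365) = 0.076500
q = r − ln(F/S)/T = 0.0932 − 0.076500 = 0.016700
q = 1.67%

1.67%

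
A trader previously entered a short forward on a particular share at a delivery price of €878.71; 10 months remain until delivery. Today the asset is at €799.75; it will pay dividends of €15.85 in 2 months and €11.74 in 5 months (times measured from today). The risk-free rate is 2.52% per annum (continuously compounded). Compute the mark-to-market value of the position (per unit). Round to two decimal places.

PV(remaining dividends) I = 15.85·e^(−0.0252·2/12) + 11.74·e^(−0.0252·5/12) = 27.4009
Current forward F = (S − I)·e^(rT) = (799.75 − 27.4009)·e^(0.0252·10/12) = 772.3491 × 1.021222 = 788.7399
Value (long) = (F − K)·e^(−rT) = (788.7399 − 878.71) × 0.979219 = -88.1004
Short position value = −(long value) = €88.10

€88.10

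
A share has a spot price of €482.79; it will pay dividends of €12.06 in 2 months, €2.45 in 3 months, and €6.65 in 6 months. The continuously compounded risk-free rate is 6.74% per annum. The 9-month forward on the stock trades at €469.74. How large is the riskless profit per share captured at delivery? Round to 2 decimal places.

PV(dividends) I = 12.06·e^(−0.0674·2/12) + 2.45·e^(−0.0674·3/12) + 6.65·e^(−0.0674·6/12) = 20.7640
Fair forward F* = (S − I)·e^(rT) = (482.79 − 20.7640)·e^0.050550 = 462.0260 × 1.051849 = 485.9816
Market €469.74 < fair 485.9816: forward underpriced → reverse cash-and-carry (short the stock, invest proceeds at r, pay the dividends, go long the forward).
Profit at T = |F_mkt − F*| = |469.74 − 485.9816| = €16.24 per share

€16.24 per share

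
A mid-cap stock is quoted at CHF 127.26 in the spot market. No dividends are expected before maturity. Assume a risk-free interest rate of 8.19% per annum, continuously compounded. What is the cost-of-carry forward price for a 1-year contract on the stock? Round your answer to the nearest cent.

F = S·e^(rT) = 127.26 · e^(0.0819 × 12/12)
= 127.26 · e^0.081900 = 127.26 × 1.085347
F = CHF 138.12

CHF 138.12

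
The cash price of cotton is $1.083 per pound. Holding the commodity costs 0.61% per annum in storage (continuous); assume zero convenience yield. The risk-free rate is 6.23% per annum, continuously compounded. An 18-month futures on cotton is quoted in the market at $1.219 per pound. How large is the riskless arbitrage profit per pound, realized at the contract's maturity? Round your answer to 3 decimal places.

Fair futures: F* = S·e^(carry·T), with carry = (r + u) = 0.0623 + 0.0061 = 0.0684
F* = 1.083 · e^(0.0684 × 18/12) = 1.083 · e^0.102600 = 1.083 × 1.108048 = $1.2000
Market $1.219 > fair $1.2000: forward overpriced → cash-and-carry (buy spot, short the forward).
At maturity, profit = |F_mkt − F*| = |1.219 − 1.2000| = $0.019 per pound

$0.019 per pound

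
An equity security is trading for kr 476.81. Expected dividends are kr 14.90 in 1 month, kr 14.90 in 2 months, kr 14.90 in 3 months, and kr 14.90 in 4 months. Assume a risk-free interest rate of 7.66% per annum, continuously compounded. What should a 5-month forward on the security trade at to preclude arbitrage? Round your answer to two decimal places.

PV(dividends) I = 14.90·e^(−0.0766·1/12) + 14.90·e^(−0.0766·2/12) + 14.90·e^(−0.0766·3/12) + 14.90·e^(−0.0766·4/12)
I = 14.8052 + 14.7110 + 14.6174 + 14.5244 = 58.6580
F = (S − I)·e^(rT) = (476.81 − 58.6580) · e^(0.0766·5/12)
= 418.1520 · e^0.031917 = 418.1520 × 1.032432 = kr 431.71

kr 431.71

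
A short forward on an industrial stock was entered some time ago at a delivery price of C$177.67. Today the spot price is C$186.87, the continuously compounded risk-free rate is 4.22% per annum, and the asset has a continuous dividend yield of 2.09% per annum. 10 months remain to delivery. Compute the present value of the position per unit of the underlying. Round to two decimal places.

-C$12.11

Current fair forward for the remaining 10 months: F = S·e^((r − q)·T), (r − q) = 0.0422 − 0.0209 = 0.0213
F = 186.87 · e^(0.0213 × 10/12) = 186.87 × 1.017908 = 190.2165
Value of long forward = (F − K)·e^(−rT) = (190.2165 − 177.67) · e^(−0.0422·10/12)
= 12.5465 × 0.965444 = 12.11
Short position value = −(long value) = -C$12.11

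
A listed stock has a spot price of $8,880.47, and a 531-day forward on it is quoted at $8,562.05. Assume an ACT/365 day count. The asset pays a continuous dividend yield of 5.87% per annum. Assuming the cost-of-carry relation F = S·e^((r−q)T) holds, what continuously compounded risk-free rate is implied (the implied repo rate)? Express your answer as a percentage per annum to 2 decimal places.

3.36%

From F = S·e^((r−q)T): (r − q) = ln(F/S)/T
ln(8562.05/8880.47) = ln(0.964144) = -0.036515
(r − q) = -0.036515 / (531/365) = -0.025100
r = ln(F/S)/T + q = -0.025100 + 0.0587 = 0.033600
r = 3.36%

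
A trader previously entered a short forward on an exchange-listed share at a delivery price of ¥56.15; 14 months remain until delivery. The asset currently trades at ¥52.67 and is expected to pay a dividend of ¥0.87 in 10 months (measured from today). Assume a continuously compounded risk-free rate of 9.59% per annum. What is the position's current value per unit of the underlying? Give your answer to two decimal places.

-¥1.66

PV(remaining dividends) I = 0.87·e^(−0.0959·10/12) = 0.8032
Current forward F = (S − I)·e^(rT) = (52.67 − 0.8032)·e^(0.0959·14/12) = 51.8668 × 1.118382 = 58.0069
Value (long) = (F − K)·e^(−rT) = (58.0069 − 56.15) × 0.894149 = 1.6603
Short position value = −(long value) = -¥1.66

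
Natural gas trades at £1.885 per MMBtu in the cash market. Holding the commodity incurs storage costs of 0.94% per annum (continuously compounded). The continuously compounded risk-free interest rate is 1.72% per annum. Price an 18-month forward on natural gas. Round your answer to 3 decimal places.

Net carry = r + u − y = 0.0172 + 0.0094 − 0.0000 = 0.0266
F = S·e^((r+u−y)T) = 1.885 · e^(0.0266 × 18/12) = 1.885 · e^0.039900
= 1.885 × 1.040707 = £1.962 per MMBtu

£1.962 per MMBtu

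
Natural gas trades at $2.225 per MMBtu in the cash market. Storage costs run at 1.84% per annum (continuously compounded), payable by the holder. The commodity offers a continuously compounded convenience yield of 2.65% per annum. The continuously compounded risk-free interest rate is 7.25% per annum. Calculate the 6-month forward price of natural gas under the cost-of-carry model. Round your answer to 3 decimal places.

$2.298 per MMBtu

Net carry = r + u − y = 0.0725 + 0.0184 − 0.0265 = 0.0644
F = S·e^((r+u−y)T) = 2.225 · e^(0.0644 × 6/12) = 2.225 · e^0.032200
= 2.225 × 1.032724 = $2.298 per MMBtu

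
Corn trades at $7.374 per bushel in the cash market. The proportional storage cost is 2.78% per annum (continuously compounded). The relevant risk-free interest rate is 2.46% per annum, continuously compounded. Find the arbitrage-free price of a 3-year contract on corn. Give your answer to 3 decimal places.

Net carry = r + u − y = 0.0246 + 0.0278 − 0.0000 = 0.0524
F = S·e^((r+u−y)T) = 7.374 · e^(0.0524 × 3) = 7.374 · e^0.157200
= 7.374 × 1.170230 = $8.629 per bushel

$8.629 per bushel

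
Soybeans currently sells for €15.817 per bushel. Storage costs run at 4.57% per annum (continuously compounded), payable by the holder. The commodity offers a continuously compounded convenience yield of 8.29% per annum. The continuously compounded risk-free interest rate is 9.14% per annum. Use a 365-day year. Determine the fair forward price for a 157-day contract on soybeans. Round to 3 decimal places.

Net carry = r + u − y = 0.0914 + 0.0457 − 0.0829 = 0.0542
F = S·e^((r+u−y)T) = 15.817 · e^(0.0542 × 157/365) = 15.817 · e^0.023313
= 15.817 × 1.023587 = €16.190 per bushel

€16.190 per bushel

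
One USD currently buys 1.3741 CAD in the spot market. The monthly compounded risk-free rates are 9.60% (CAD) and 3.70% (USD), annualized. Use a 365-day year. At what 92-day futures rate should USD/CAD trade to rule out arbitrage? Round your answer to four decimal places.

By covered interest parity, F = S · (1+r_CAD/12)^(12T) / (1+r_USD/12)^(12T)
= 1.3741 × 1.024394 / 1.009355 = 1.3741 × 1.014900
F = 1.3946 CAD per USD

1.3946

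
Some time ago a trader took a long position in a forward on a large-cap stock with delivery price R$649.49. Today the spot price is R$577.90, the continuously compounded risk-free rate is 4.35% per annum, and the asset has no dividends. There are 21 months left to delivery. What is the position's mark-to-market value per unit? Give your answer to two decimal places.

Current fair forward for the remaining 21 months: F = S·e^(r·T), r = 0.0435
F = 577.90 · e^(0.0435 × 21/12) = 577.90 × 1.079097 = 623.6102
Value of long forward = (F − K)·e^(−rT) = (623.6102 − 649.49) · e^(−0.0435·21/12)
= -25.8798 × 0.926700 = -23.98

-R$23.98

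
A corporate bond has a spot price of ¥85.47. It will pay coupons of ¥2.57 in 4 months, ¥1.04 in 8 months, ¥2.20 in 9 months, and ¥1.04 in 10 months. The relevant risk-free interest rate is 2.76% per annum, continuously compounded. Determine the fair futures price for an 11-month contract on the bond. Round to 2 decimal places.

¥80.75

PV(coupons) I = 2.57·e^(−0.0276·4/12) + 1.04·e^(−0.0276·8/12) + 2.20·e^(−0.0276·9/12) + 1.04·e^(−0.0276·10/12)
I = 2.5465 + 1.0210 + 2.1549 + 1.0164 = 6.7388
F = (S − I)·e^(rT) = (85.47 − 6.7388) · e^(0.0276·11/12)
= 78.7312 · e^0.025300 = 78.7312 × 1.025623 = ¥80.75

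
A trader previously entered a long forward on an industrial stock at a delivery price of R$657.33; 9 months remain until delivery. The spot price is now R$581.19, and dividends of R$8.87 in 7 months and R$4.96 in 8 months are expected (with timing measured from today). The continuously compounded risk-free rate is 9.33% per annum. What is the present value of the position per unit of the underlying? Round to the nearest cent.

PV(remaining dividends) I = 8.87·e^(−0.0933·7/12) + 4.96·e^(−0.0933·8/12) = 13.0610
Current forward F = (S − I)·e^(rT) = (581.19 − 13.0610)·e^(0.0933·9/12) = 568.1290 × 1.072481 = 609.3076
Value (long) = (F − K)·e^(−rT) = (609.3076 − 657.33) × 0.932417 = -44.7769
Value = -R$44.78

-R$44.78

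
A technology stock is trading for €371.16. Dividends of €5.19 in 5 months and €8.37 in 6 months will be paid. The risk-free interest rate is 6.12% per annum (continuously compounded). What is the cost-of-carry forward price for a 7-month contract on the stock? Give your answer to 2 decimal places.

€370.99

PV(dividends) I = 5.19·e^(−0.0612·5/12) + 8.37·e^(−0.0612·6/12)
I = 5.0593 + 8.1178 = 13.1771
F = (S − I)·e^(rT) = (371.16 − 13.1771) · e^(0.0612·7/12)
= 357.9829 · e^0.035700 = 357.9829 × 1.036345 = €370.99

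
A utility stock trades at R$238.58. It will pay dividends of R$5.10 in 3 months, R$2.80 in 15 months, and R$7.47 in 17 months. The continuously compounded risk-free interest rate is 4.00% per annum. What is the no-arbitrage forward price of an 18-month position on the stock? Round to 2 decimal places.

R$237.65

PV(dividends) I = 5.10·e^(−0.0400·3/12) + 2.80·e^(−0.0400·15/12) + 7.47·e^(−0.0400·17/12)
I = 5.0493 + 2.6634 + 7.0585 = 14.7712
F = (S − I)·e^(rT) = (238.58 − 14.7712) · e^(0.0400·18/12)
= 223.8088 · e^0.060000 = 223.8088 × 1.061837 = R$237.65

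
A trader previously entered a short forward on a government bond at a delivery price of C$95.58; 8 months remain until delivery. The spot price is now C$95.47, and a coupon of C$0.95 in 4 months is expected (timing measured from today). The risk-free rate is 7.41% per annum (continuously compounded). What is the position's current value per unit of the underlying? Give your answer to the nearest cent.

-C$3.57

PV(remaining coupons) I = 0.95·e^(−0.0741·4/12) = 0.9268
Current forward F = (S − I)·e^(rT) = (95.47 − 0.9268)·e^(0.0741·8/12) = 94.5432 × 1.050641 = 99.3310
Value (long) = (F − K)·e^(−rT) = (99.3310 − 95.58) × 0.951800 = 3.5702
Short position value = −(long value) = -C$3.57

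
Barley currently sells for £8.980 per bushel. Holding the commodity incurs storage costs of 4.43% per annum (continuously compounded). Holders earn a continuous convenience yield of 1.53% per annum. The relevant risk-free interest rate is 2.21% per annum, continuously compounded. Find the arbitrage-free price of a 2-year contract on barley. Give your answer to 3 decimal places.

£9.946 per bushel

Net carry = r + u − y = 0.0221 + 0.0443 − 0.0153 = 0.0511
F = S·e^((r+u−y)T) = 8.980 · e^(0.0511 × 2) = 8.980 · e^0.102200
= 8.980 × 1.107605 = £9.946 per bushel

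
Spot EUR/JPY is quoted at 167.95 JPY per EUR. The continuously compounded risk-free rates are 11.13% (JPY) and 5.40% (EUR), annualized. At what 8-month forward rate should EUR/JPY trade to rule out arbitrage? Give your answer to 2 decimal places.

F = S·e^((r_JPY − r_EUR)T) = 167.95 · e^((0.1113 − 0.0540) × 8/12)
= 167.95 · e^0.038200 = 167.95 × 1.038939
F = 174.49 JPY per EUR

174.49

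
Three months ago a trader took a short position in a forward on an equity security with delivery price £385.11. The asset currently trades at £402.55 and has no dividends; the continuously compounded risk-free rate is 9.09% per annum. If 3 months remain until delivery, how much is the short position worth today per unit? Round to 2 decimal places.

Current fair forward for the remaining 3 months: F = S·e^(r·T), r = 0.0909
F = 402.55 · e^(0.0909 × 3/12) = 402.55 × 1.022985 = 411.8026
Value of long forward = (F − K)·e^(−rT) = (411.8026 − 385.11) · e^(−0.0909·3/12)
= 26.6926 × 0.977531 = 26.09
Short position value = −(long value) = -£26.09

-£26.09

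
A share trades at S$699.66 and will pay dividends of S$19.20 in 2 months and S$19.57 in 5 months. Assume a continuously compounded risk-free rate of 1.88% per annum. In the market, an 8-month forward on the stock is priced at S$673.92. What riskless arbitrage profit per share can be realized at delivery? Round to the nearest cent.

PV(dividends) I = 19.20·e^(−0.0188·2/12) + 19.57·e^(−0.0188·5/12) = 38.5572
Fair forward F* = (S − I)·e^(rT) = (699.66 − 38.5572)·e^0.012533 = 661.1028 × 1.012612 = 669.4406
Market S$673.92 > fair 669.4406: forward overpriced → cash-and-carry (borrow at r, buy the stock and collect the dividends, short the forward).
Profit at T = |F_mkt − F*| = |673.92 − 669.4406| = S$4.48 per share

S$4.48 per share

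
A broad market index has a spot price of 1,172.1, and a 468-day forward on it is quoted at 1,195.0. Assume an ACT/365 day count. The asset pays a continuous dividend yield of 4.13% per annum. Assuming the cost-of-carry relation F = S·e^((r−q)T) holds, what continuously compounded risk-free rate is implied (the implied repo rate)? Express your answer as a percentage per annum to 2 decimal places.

5.64%

From F = S·e^((r−q)T): (r − q) = ln(F/S)/T
ln(1195.0/1172.1) = ln(1.019538) = 0.019350
(r − q) = 0.019350 / (468/365) = 0.015091
r = ln(F/S)/T + q = 0.015091 + 0.0413 = 0.056391
r = 5.64%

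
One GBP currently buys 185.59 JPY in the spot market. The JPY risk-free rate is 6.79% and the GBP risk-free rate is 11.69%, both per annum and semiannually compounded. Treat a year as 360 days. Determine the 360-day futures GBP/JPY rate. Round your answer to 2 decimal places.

By covered interest parity, F = S · (1+r_JPY/2)^(2T) / (1+r_GBP/2)^(2T)
= 185.59 × 1.069053 / 1.120316 = 185.59 × 0.954242
F = 177.10 JPY per GBP

177.10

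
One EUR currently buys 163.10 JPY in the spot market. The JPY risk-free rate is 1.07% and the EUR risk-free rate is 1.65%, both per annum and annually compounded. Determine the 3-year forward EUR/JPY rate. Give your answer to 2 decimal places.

By covered interest parity, F = S · (1+r_JPY)^T / (1+r_EUR)^T
= 163.10 × 1.032445 / 1.050321 = 163.10 × 0.982980
F = 160.32 JPY per EUR

160.32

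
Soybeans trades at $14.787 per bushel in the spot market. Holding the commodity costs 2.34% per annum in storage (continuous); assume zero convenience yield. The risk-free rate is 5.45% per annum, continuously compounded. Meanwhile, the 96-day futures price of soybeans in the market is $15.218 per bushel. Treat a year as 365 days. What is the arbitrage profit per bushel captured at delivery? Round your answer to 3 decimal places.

$0.125 per bushel

Fair futures: F* = S·e^(carry·T), with carry = (r + u) = 0.0545 + 0.0234 = 0.0779
F* = 14.787 · e^(0.0779 × 96/365) = 14.787 · e^0.020489 = 14.787 × 1.020700 = $15.0931
Market $15.218 > fair $15.0931: forward overpriced → cash-and-carry (buy spot, short the forward).
At maturity, profit = |F_mkt − F*| = |15.218 − 15.0931| = $0.125 per bushel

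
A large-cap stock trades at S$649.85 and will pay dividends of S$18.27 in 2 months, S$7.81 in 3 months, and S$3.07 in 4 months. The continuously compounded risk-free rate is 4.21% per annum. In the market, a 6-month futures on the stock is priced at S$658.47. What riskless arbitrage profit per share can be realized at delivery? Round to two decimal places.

PV(dividends) I = 18.27·e^(−0.0421·2/12) + 7.81·e^(−0.0421·3/12) + 3.07·e^(−0.0421·4/12) = 28.8977
Fair futures F* = (S − I)·e^(rT) = (649.85 − 28.8977)·e^0.021050 = 620.9523 × 1.021273 = 634.1618
Market S$658.47 > fair 634.1618: forward overpriced → cash-and-carry (borrow at r, buy the stock and collect the dividends, short the forward).
Profit at T = |F_mkt − F*| = |658.47 − 634.1618| = S$24.31 per share

S$24.31 per share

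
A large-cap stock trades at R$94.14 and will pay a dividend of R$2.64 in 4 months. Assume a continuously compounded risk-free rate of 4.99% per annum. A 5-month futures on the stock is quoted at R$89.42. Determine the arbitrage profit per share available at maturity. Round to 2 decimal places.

PV(dividends) I = 2.64·e^(−0.0499·4/12) = 2.5965
Fair futures F* = (S − I)·e^(rT) = (94.14 − 2.5965)·e^0.020792 = 91.5435 × 1.021010 = 93.4668
Market R$89.42 < fair 93.4668: forward underpriced → reverse cash-and-carry (short the stock, invest proceeds at r, pay the dividends, go long the forward).
Profit at T = |F_mkt − F*| = |89.42 − 93.4668| = R$4.05 per share

R$4.05 per share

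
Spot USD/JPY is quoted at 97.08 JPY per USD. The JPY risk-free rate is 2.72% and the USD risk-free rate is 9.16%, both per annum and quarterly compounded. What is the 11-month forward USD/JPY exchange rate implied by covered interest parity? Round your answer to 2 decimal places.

91.59

By covered interest parity, F = S · (1+r_JPY/4)^(4T) / (1+r_USD/4)^(4T)
= 97.08 × 1.025160 / 1.086563 = 97.08 × 0.943489
F = 91.59 JPY per USD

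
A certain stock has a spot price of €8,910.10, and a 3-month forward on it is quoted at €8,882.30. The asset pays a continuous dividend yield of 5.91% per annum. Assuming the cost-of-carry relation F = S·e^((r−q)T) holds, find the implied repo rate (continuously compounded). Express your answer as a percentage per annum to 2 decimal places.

4.66%

From F = S·e^((r−q)T): (r − q) = ln(F/S)/T
ln(8882.30/8910.10) = ln(0.996880) = -0.003125
(r − q) = -0.003125 / (3/12) = -0.012500
r = ln(F/S)/T + q = -0.012500 + 0.0591 = 0.046600
r = 4.66%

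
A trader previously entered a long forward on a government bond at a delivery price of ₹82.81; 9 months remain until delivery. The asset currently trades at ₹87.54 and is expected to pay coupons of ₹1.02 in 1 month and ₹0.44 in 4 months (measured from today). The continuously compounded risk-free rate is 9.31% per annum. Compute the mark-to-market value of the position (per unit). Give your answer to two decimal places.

PV(remaining coupons) I = 1.02·e^(−0.0931·1/12) + 0.44·e^(−0.0931·4/12) = 1.4387
Current forward F = (S − I)·e^(rT) = (87.54 − 1.4387)·e^(0.0931·9/12) = 86.1013 × 1.072321 = 92.3282
Value (long) = (F − K)·e^(−rT) = (92.3282 − 82.81) × 0.932557 = 8.8763
Value = ₹8.88

₹8.88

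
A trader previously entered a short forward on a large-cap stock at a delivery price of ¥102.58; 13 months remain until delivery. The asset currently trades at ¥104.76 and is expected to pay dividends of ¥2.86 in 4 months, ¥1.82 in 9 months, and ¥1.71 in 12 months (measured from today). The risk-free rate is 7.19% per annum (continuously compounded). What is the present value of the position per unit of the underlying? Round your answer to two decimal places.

-¥3.76

PV(remaining dividends) I = 2.86·e^(−0.0719·4/12) + 1.82·e^(−0.0719·9/12) + 1.71·e^(−0.0719·12/12) = 6.1081
Current forward F = (S − I)·e^(rT) = (104.76 − 6.1081)·e^(0.0719·13/12) = 98.6519 × 1.081006 = 106.6433
Value (long) = (F − K)·e^(−rT) = (106.6433 − 102.58) × 0.925065 = 3.7588
Short position value = −(long value) = -¥3.76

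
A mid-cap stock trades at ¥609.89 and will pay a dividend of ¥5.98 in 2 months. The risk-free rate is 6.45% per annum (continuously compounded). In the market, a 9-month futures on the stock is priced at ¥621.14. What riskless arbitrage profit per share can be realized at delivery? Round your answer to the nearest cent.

¥12.77 per share

PV(dividends) I = 5.98·e^(−0.0645·2/12) = 5.9161
Fair futures F* = (S − I)·e^(rT) = (609.89 − 5.9161)·e^0.048375 = 603.9739 × 1.049564 = 633.9093
Market ¥621.14 < fair 633.9093: forward underpriced → reverse cash-and-carry (short the stock, invest proceeds at r, pay the dividends, go long the forward).
Profit at T = |F_mkt − F*| = |621.14 − 633.9093| = ¥12.77 per share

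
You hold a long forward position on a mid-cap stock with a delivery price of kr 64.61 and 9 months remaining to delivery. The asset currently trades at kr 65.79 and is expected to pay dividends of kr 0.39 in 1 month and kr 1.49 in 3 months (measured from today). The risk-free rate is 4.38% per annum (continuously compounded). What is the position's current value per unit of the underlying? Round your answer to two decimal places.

PV(remaining dividends) I = 0.39·e^(−0.0438·1/12) + 1.49·e^(−0.0438·3/12) = 1.8624
Current forward F = (S − I)·e^(rT) = (65.79 − 1.8624)·e^(0.0438·9/12) = 63.9276 × 1.033396 = 66.0625
Value (long) = (F − K)·e^(−rT) = (66.0625 − 64.61) × 0.967684 = 1.4056
Value = kr 1.41

kr 1.41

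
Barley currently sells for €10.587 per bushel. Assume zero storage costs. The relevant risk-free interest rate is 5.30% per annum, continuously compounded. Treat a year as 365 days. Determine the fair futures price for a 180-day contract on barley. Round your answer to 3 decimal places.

F = S·e^(rT) = 10.587 · e^(0.0530 × 180/365) = 10.587 · e^0.026137
= 10.587 × 1.026482 = €10.867 per bushel

€10.867 per bushel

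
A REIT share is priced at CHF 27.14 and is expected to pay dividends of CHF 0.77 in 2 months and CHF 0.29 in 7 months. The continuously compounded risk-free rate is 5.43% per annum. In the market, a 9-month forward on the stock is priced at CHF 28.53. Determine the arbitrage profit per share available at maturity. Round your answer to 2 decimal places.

PV(dividends) I = 0.77·e^(−0.0543·2/12) + 0.29·e^(−0.0543·7/12) = 1.0440
Fair forward F* = (S − I)·e^(rT) = (27.14 − 1.0440)·e^0.040725 = 26.0960 × 1.041566 = 27.1807
Market CHF 28.53 > fair 27.1807: forward overpriced → cash-and-carry (borrow at r, buy the stock and collect the dividends, short the forward).
Profit at T = |F_mkt − F*| = |28.53 − 27.1807| = CHF 1.35 per share

CHF 1.35 per share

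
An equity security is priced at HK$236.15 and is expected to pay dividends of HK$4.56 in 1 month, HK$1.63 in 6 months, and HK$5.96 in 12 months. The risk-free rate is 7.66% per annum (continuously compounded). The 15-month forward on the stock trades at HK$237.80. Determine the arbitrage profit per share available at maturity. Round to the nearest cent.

HK$9.29 per share

PV(dividends) I = 4.56·e^(−0.0766·1/12) + 1.63·e^(−0.0766·6/12) + 5.96·e^(−0.0766·12/12) = 11.6202
Fair forward F* = (S − I)·e^(rT) = (236.15 − 11.6202)·e^0.095750 = 224.5298 × 1.100484 = 247.0915
Market HK$237.80 < fair 247.0915: forward underpriced → reverse cash-and-carry (short the stock, invest proceeds at r, pay the dividends, go long the forward).
Profit at T = |F_mkt − F*| = |237.80 − 247.0915| = HK$9.29 per share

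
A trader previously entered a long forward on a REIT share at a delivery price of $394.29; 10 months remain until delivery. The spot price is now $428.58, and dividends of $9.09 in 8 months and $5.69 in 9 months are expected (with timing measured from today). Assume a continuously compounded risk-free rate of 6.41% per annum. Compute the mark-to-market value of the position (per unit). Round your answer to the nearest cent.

$40.67

PV(remaining dividends) I = 9.09·e^(−0.0641·8/12) + 5.69·e^(−0.0641·9/12) = 14.1327
Current forward F = (S − I)·e^(rT) = (428.58 − 14.1327)·e^(0.0641·10/12) = 414.4473 × 1.054869 = 437.1876
Value (long) = (F − K)·e^(−rT) = (437.1876 − 394.29) × 0.947985 = 40.6663
Value = $40.67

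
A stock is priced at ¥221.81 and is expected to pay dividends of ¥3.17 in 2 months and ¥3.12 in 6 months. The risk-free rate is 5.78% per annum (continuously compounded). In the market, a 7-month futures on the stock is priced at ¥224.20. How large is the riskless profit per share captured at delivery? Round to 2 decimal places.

PV(dividends) I = 3.17·e^(−0.0578·2/12) + 3.12·e^(−0.0578·6/12) = 6.1707
Fair futures F* = (S − I)·e^(rT) = (221.81 − 6.1707)·e^0.033717 = 215.6393 × 1.034292 = 223.0340
Market ¥224.20 > fair 223.0340: forward overpriced → cash-and-carry (borrow at r, buy the stock and collect the dividends, short the forward).
Profit at T = |F_mkt − F*| = |224.20 − 223.0340| = ¥1.17 per share

¥1.17 per share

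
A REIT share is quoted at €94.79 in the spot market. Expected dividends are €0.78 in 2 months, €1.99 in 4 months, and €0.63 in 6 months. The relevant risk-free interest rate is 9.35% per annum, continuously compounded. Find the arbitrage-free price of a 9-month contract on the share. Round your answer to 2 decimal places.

€98.14

PV(dividends) I = 0.78·e^(−0.0935·2/12) + 1.99·e^(−0.0935·4/12) + 0.63·e^(−0.0935·6/12)
I = 0.7679 + 1.9289 + 0.6012 = 3.2980
F = (S − I)·e^(rT) = (94.79 − 3.2980) · e^(0.0935·9/12)
= 91.4920 · e^0.070125 = 91.4920 × 1.072642 = €98.14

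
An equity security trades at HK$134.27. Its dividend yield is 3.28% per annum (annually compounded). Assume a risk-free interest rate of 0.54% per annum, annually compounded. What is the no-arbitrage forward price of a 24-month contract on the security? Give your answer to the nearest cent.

HK$127.24

F = S · (1+r)^T / (1+q)^T
= 134.27 × 1.010829 / 1.066676 = 134.27 × 0.947644
F = HK$127.24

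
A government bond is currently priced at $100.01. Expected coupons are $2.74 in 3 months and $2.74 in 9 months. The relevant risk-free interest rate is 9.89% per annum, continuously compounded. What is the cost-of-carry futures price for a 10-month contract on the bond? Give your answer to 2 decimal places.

$102.94

PV(coupons) I = 2.74·e^(−0.0989·3/12) + 2.74·e^(−0.0989·9/12)
I = 2.6731 + 2.5441 = 5.2172
F = (S − I)·e^(rT) = (100.01 − 5.2172) · e^(0.0989·10/12)
= 94.7928 · e^0.082417 = 94.7928 × 1.085909 = $102.94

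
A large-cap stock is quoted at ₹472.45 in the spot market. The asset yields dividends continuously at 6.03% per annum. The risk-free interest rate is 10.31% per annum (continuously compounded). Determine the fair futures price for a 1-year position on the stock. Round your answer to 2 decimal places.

F = S·e^((r − q)T) = 472.45 · e^((0.1031 − 0.0603) × 1)
= 472.45 · e^0.042800 = 472.45 × 1.043729
F = ₹493.11

₹493.11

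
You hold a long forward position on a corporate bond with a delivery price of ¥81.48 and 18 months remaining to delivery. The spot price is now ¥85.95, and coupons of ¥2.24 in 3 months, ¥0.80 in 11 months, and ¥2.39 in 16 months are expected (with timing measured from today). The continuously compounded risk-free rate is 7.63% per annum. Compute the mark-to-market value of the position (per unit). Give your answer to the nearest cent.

PV(remaining coupons) I = 2.24·e^(−0.0763·3/12) + 0.80·e^(−0.0763·11/12) + 2.39·e^(−0.0763·16/12) = 5.1025
Current forward F = (S − I)·e^(rT) = (85.95 − 5.1025)·e^(0.0763·18/12) = 80.8475 × 1.121257 = 90.6508
Value (long) = (F − K)·e^(−rT) = (90.6508 − 81.48) × 0.891857 = 8.1790
Value = ¥8.18

¥8.18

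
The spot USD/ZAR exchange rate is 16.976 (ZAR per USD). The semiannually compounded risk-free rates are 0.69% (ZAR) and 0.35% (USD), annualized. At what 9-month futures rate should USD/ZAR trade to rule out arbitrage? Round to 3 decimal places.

17.019

By covered interest parity, F = S · (1+r_ZAR/2)^(2T) / (1+r_USD/2)^(2T)
= 16.976 × 1.005179 / 1.002626 = 16.976 × 1.002546
F = 17.019 ZAR per USD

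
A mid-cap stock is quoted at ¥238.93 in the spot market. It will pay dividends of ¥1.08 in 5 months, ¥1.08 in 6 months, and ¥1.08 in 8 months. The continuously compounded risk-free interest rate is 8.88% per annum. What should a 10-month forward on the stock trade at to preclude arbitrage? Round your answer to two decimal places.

PV(dividends) I = 1.08·e^(−0.0888·5/12) + 1.08·e^(−0.0888·6/12) + 1.08·e^(−0.0888·8/12)
I = 1.0408 + 1.0331 + 1.0179 = 3.0918
F = (S − I)·e^(rT) = (238.93 − 3.0918) · e^(0.0888·10/12)
= 235.8382 · e^0.074000 = 235.8382 × 1.076807 = ¥253.95

¥253.95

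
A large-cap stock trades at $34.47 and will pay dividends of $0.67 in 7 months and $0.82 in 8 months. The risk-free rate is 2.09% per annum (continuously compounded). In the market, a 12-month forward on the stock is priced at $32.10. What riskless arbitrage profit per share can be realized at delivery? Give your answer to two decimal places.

PV(dividends) I = 0.67·e^(−0.0209·7/12) + 0.82·e^(−0.0209·8/12) = 1.4705
Fair forward F* = (S − I)·e^(rT) = (34.47 − 1.4705)·e^0.020900 = 32.9995 × 1.021120 = 33.6964
Market $32.10 < fair 33.6964: forward underpriced → reverse cash-and-carry (short the stock, invest proceeds at r, pay the dividends, go long the forward).
Profit at T = |F_mkt − F*| = |32.10 − 33.6964| = $1.60 per share

$1.60 per share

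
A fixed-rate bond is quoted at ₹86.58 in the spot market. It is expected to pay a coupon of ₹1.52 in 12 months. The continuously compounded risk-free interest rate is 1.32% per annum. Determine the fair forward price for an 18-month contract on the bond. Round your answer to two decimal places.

PV(coupons) I = 1.52·e^(−0.0132·12/12)
I = 1.5001
F = (S − I)·e^(rT) = (86.58 − 1.5001) · e^(0.0132·18/12)
= 85.0799 · e^0.019800 = 85.0799 × 1.019997 = ₹86.78

₹86.78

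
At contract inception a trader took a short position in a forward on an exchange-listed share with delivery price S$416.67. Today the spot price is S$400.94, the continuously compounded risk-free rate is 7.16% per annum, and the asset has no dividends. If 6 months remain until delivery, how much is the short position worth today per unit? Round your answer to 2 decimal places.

S$1.08

Current fair forward for the remaining 6 months: F = S·e^(r·T), r = 0.0716
F = 400.94 · e^(0.0716 × 6/12) = 400.94 × 1.036449 = 415.5539
Value of long forward = (F − K)·e^(−rT) = (415.5539 − 416.67) · e^(−0.0716·6/12)
= -1.1161 × 0.964833 = -1.08
Short position value = −(long value) = S$1.08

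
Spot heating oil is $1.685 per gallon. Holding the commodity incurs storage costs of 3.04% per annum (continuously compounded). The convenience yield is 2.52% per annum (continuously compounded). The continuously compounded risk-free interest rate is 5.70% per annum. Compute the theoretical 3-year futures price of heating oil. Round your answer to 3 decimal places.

Net carry = r + u − y = 0.0570 + 0.0304 − 0.0252 = 0.0622
F = S·e^((r+u−y)T) = 1.685 · e^(0.0622 × 3) = 1.685 · e^0.186600
= 1.685 × 1.205145 = $2.031 per gallon

$2.031 per gallon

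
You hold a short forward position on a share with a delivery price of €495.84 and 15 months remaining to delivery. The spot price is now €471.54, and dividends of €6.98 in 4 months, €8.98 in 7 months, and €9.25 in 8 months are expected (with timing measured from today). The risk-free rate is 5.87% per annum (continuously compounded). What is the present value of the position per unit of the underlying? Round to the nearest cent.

PV(remaining dividends) I = 6.98·e^(−0.0587·4/12) + 8.98·e^(−0.0587·7/12) + 9.25·e^(−0.0587·8/12) = 24.4175
Current forward F = (S − I)·e^(rT) = (471.54 − 24.4175)·e^(0.0587·15/12) = 447.1225 × 1.076134 = 481.1637
Value (long) = (F − K)·e^(−rT) = (481.1637 − 495.84) × 0.929252 = -13.6380
Short position value = −(long value) = €13.64

€13.64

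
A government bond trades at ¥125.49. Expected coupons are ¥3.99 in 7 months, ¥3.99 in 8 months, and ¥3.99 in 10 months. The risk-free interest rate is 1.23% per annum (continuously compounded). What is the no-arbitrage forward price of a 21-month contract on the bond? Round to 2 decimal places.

PV(coupons) I = 3.99·e^(−0.0123·7/12) + 3.99·e^(−0.0123·8/12) + 3.99·e^(−0.0123·10/12)
I = 3.9615 + 3.9574 + 3.9493 = 11.8682
F = (S − I)·e^(rT) = (125.49 − 11.8682) · e^(0.0123·21/12)
= 113.6218 · e^0.021525 = 113.6218 × 1.021758 = ¥116.09

¥116.09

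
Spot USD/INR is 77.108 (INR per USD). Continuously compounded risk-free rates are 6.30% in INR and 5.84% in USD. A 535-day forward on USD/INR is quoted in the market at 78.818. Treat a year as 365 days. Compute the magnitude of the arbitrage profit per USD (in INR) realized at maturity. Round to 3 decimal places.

Fair forward: F* = S·e^(carry·T), with carry = (r_INR − r_USD) = 0.0630 − 0.0584 = 0.0046
F* = 77.108 · e^(0.0046 × 535/365) = 77.108 · e^0.006742 = 77.108 × 1.006765 = 77.6296
Market 78.818 > fair 77.6296: forward overpriced → cash-and-carry (buy spot, short the forward).
At maturity, profit = |F_mkt − F*| = |78.818 − 77.6296| = 1.188 per USD (in INR)

1.188 per USD (in INR)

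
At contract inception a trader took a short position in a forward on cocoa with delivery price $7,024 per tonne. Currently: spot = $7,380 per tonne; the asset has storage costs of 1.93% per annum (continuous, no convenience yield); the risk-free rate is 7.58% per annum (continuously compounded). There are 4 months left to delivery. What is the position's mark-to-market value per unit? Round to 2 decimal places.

-$578.88 per tonne

Current fair forward for the remaining 4 months: F = S·e^((r + u)·T), (r + u) = 0.0758 + 0.0193 = 0.0951
F = 7380 · e^(0.0951 × 4/12) = 7380 × 1.03220780 = 7617.6936
Value of long forward = (F − K)·e^(−rT) = (7617.6936 − 7024) · e^(−0.0758·4/12)
= 593.6936 × 0.97504986 = 578.88
Short position value = −(long value) = -$578.88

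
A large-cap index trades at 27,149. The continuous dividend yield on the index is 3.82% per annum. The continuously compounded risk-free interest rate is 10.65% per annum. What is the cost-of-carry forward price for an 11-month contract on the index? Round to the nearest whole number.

28,903

F = S·e^((r − q)T) = 27149 · e^((0.1065 − 0.0382) × 11/12)
= 27149 · e^0.062608 = 27149 × 1.064609
F = 28,903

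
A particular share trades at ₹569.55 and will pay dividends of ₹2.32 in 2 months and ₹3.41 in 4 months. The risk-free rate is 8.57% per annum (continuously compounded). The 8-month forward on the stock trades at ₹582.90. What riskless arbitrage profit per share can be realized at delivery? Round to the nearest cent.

₹14.21 per share

PV(dividends) I = 2.32·e^(−0.0857·2/12) + 3.41·e^(−0.0857·4/12) = 5.6011
Fair forward F* = (S − I)·e^(rT) = (569.55 − 5.6011)·e^0.057133 = 563.9489 × 1.058797 = 597.1074
Market ₹582.90 < fair 597.1074: forward underpriced → reverse cash-and-carry (short the stock, invest proceeds at r, pay the dividends, go long the forward).
Profit at T = |F_mkt − F*| = |582.90 − 597.1074| = ₹14.21 per share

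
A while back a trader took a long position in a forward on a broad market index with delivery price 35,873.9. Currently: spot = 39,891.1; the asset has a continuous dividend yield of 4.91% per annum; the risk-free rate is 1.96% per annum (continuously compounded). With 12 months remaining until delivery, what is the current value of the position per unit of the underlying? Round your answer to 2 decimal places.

2802.14

Current fair forward for the remaining 12 months: F = S·e^((r − q)·T), (r − q) = 0.0196 − 0.0491 = -0.0295
F = 39891.1 · e^(-0.0295 × 12/12) = 39891.1 × 0.97093088 = 38731.5008
Value of long forward = (F − K)·e^(−rT) = (38731.5008 − 35873.9) · e^(−0.0196·12/12)
= 2857.6008 × 0.98059083 = 2802.14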